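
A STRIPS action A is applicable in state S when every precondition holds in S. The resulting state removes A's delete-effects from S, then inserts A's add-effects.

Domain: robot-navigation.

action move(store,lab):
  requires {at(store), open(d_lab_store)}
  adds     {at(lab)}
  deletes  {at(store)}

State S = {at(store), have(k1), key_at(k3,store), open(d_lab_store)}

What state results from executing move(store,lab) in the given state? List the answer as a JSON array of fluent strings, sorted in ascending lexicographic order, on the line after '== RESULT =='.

Compute (S \ del) ∪ add:
  pre ⊆ S: {at(store), open(d_lab_store)} ⊆ S  — applicable
  S \ del = {have(k1), key_at(k3,store), open(d_lab_store)}
  ∪ add   = {at(lab), have(k1), key_at(k3,store), open(d_lab_store)}

== RESULT ==
["at(lab)", "have(k1)", "key_at(k3,store)", "open(d_lab_store)"]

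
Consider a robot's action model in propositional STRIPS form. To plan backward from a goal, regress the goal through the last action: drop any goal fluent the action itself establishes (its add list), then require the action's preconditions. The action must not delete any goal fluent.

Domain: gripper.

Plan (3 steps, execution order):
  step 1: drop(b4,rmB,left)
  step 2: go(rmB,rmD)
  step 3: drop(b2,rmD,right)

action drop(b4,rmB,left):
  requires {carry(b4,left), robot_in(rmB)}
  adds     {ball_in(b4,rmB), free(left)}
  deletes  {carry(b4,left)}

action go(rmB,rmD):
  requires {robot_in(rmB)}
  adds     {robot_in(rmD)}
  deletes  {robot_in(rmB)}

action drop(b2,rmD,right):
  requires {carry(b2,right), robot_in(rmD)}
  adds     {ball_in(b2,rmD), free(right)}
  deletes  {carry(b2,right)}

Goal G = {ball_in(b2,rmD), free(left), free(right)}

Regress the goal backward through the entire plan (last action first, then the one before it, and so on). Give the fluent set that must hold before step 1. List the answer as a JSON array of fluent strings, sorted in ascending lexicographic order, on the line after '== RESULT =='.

Regress step by step:
  through step 3 (drop(b2,rmD,right)): drop {ball_in(b2,rmD), free(right)}, keep {free(left)}, require {carry(b2,right), robot_in(rmD)}
    → {carry(b2,right), free(left), robot_in(rmD)}
  through step 2 (go(rmB,rmD)): drop {robot_in(rmD)}, keep {carry(b2,right), free(left)}, require {robot_in(rmB)}
    → {carry(b2,right), free(left), robot_in(rmB)}
  through step 1 (drop(b4,rmB,left)): drop {free(left)}, keep {carry(b2,right), robot_in(rmB)}, require {carry(b4,left), robot_in(rmB)}
    → {carry(b2,right), carry(b4,left), robot_in(rmB)}

== RESULT ==
["carry(b2,right)", "carry(b4,left)", "robot_in(rmB)"]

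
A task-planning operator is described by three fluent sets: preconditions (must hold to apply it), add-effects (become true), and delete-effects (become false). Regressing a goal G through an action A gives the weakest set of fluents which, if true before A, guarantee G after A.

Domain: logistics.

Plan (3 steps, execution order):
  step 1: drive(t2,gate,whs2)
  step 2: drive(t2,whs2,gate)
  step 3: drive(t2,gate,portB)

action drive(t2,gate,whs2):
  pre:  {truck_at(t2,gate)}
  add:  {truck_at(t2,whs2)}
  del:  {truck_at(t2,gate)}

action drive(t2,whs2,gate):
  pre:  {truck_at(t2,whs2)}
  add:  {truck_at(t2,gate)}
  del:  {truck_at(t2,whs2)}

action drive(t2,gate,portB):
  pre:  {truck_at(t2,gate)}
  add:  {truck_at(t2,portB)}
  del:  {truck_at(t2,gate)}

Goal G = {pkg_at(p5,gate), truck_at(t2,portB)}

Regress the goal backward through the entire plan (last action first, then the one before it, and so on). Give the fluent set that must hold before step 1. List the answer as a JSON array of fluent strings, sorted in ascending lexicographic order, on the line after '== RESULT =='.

Regress step by step:
  through step 3 (drive(t2,gate,portB)): drop {truck_at(t2,portB)}, keep {pkg_at(p5,gate)}, require {truck_at(t2,gate)}
    → {pkg_at(p5,gate), truck_at(t2,gate)}
  through step 2 (drive(t2,whs2,gate)): drop {truck_at(t2,gate)}, keep {pkg_at(p5,gate)}, require {truck_at(t2,whs2)}
    → {pkg_at(p5,gate), truck_at(t2,whs2)}
  through step 1 (drive(t2,gate,whs2)): drop {truck_at(t2,whs2)}, keep {pkg_at(p5,gate)}, require {truck_at(t2,gate)}
    → {pkg_at(p5,gate), truck_at(t2,gate)}

== RESULT ==
["pkg_at(p5,gate)", "truck_at(t2,gate)"]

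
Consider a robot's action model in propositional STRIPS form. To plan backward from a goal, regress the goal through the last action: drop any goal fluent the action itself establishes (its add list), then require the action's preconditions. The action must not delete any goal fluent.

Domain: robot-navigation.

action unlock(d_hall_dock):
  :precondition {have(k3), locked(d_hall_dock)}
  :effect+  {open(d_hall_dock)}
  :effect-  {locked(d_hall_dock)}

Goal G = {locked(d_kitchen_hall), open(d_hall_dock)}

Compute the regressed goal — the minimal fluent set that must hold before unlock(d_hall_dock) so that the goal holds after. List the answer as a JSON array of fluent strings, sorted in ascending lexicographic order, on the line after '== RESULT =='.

Compute (G \ add) ∪ pre:
  G ∩ del = {}  (empty — regression defined)
  G \ add = {locked(d_kitchen_hall), open(d_hall_dock)} \ {open(d_hall_dock)} = {locked(d_kitchen_hall)}
  ∪ pre   = {locked(d_kitchen_hall)} ∪ {have(k3), locked(d_hall_dock)}
          = {have(k3), locked(d_hall_dock), locked(d_kitchen_hall)}

== RESULT ==
["have(k3)", "locked(d_hall_dock)", "locked(d_kitchen_hall)"]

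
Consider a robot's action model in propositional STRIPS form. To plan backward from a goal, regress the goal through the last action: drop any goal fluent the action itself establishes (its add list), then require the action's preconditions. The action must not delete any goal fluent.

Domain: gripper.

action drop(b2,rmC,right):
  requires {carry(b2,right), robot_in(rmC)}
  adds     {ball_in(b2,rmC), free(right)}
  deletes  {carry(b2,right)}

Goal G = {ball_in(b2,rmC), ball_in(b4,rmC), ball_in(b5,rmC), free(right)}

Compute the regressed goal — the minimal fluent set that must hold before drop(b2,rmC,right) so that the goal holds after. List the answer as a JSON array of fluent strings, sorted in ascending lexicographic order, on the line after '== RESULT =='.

Compute (G \ add) ∪ pre:
  G ∩ del = {}  (empty — regression defined)
  G \ add = {ball_in(b2,rmC), ball_in(b4,rmC), ball_in(b5,rmC), free(right)} \ {ball_in(b2,rmC), free(right)} = {ball_in(b4,rmC), ball_in(b5,rmC)}
  ∪ pre   = {ball_in(b4,rmC), ball_in(b5,rmC)} ∪ {carry(b2,right), robot_in(rmC)}
          = {ball_in(b4,rmC), ball_in(b5,rmC), carry(b2,right), robot_in(rmC)}

== RESULT ==
["ball_in(b4,rmC)", "ball_in(b5,rmC)", "carry(b2,right)", "robot_in(rmC)"]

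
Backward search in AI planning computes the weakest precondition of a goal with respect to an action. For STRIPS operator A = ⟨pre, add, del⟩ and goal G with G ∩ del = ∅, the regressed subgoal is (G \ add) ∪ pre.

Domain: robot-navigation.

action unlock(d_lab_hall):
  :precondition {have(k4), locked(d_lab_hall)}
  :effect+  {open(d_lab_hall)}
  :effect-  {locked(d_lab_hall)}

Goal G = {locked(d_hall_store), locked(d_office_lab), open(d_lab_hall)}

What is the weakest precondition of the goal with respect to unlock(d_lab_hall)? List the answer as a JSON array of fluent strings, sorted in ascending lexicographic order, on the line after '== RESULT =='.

Compute (G \ add) ∪ pre:
  G ∩ del = {}  (empty — regression defined)
  G \ add = {locked(d_hall_store), locked(d_office_lab), open(d_lab_hall)} \ {open(d_lab_hall)} = {locked(d_hall_store), locked(d_office_lab)}
  ∪ pre   = {locked(d_hall_store), locked(d_office_lab)} ∪ {have(k4), locked(d_lab_hall)}
          = {have(k4), locked(d_hall_store), locked(d_lab_hall), locked(d_office_lab)}

== RESULT ==
["have(k4)", "locked(d_hall_store)", "locked(d_lab_hall)", "locked(d_office_lab)"]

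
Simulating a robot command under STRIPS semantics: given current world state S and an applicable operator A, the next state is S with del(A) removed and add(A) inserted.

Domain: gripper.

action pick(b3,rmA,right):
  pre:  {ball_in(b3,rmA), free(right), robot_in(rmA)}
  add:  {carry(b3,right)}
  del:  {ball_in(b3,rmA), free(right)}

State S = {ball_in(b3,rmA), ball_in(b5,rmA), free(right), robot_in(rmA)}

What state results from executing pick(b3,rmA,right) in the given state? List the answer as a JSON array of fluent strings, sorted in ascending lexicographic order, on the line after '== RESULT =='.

Compute (S \ del) ∪ add:
  pre ⊆ S: {ball_in(b3,rmA), free(right), robot_in(rmA)} ⊆ S  — applicable
  S \ del = {ball_in(b5,rmA), robot_in(rmA)}
  ∪ add   = {ball_in(b5,rmA), carry(b3,right), robot_in(rmA)}

== RESULT ==
["ball_in(b5,rmA)", "carry(b3,right)", "robot_in(rmA)"]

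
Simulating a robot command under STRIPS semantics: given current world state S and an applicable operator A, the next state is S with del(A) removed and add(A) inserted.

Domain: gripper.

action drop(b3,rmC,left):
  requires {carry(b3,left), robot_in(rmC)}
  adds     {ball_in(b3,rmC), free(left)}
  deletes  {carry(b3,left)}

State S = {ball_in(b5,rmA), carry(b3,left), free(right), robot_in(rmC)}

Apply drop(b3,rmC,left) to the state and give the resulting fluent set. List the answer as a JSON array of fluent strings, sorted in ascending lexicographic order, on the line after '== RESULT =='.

Compute (S \ del) ∪ add:
  pre ⊆ S: {carry(b3,left), robot_in(rmC)} ⊆ S  — applicable
  S \ del = {ball_in(b5,rmA), free(right), robot_in(rmC)}
  ∪ add   = {ball_in(b3,rmC), ball_in(b5,rmA), free(left), free(right), robot_in(rmC)}

== RESULT ==
["ball_in(b3,rmC)", "ball_in(b5,rmA)", "free(left)", "free(right)", "robot_in(rmC)"]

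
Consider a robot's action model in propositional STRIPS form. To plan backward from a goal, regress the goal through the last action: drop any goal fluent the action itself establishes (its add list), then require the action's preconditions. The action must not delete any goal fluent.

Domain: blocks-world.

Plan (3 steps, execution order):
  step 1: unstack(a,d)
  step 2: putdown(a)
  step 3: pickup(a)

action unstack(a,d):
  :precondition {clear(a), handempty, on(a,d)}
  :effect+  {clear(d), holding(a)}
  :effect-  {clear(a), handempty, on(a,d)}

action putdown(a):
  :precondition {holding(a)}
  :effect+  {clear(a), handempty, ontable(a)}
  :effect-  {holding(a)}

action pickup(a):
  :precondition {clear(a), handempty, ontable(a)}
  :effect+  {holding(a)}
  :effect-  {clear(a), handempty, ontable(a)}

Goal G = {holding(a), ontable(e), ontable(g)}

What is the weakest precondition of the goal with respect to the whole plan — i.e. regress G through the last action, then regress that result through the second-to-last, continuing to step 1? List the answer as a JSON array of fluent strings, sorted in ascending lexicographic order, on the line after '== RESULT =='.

Regress step by step:
  through step 3 (pickup(a)): drop {holding(a)}, keep {ontable(e), ontable(g)}, require {clear(a), handempty, ontable(a)}
    → {clear(a), handempty, ontable(a), ontable(e), ontable(g)}
  through step 2 (putdown(a)): drop {clear(a), handempty, ontable(a)}, keep {ontable(e), ontable(g)}, require {holding(a)}
    → {holding(a), ontable(e), ontable(g)}
  through step 1 (unstack(a,d)): drop {holding(a)}, keep {ontable(e), ontable(g)}, require {clear(a), handempty, on(a,d)}
    → {clear(a), handempty, on(a,d), ontable(e), ontable(g)}

== RESULT ==
["clear(a)", "handempty", "on(a,d)", "ontable(e)", "ontable(g)"]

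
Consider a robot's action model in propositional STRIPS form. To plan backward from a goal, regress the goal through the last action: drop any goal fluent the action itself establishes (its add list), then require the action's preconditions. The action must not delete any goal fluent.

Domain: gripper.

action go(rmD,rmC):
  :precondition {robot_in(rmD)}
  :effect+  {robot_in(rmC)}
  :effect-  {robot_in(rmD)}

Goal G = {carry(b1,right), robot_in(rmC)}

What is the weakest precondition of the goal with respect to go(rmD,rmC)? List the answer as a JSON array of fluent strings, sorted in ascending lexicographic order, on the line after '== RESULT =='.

Regress:
  G ∩ del = {}  (empty — regression defined)
  G \ add = {carry(b1,right), robot_in(rmC)} \ {robot_in(rmC)} = {carry(b1,right)}
  ∪ pre   = {carry(b1,right)} ∪ {robot_in(rmD)}
          = {carry(b1,right), robot_in(rmD)}

== RESULT ==
["carry(b1,right)", "robot_in(rmD)"]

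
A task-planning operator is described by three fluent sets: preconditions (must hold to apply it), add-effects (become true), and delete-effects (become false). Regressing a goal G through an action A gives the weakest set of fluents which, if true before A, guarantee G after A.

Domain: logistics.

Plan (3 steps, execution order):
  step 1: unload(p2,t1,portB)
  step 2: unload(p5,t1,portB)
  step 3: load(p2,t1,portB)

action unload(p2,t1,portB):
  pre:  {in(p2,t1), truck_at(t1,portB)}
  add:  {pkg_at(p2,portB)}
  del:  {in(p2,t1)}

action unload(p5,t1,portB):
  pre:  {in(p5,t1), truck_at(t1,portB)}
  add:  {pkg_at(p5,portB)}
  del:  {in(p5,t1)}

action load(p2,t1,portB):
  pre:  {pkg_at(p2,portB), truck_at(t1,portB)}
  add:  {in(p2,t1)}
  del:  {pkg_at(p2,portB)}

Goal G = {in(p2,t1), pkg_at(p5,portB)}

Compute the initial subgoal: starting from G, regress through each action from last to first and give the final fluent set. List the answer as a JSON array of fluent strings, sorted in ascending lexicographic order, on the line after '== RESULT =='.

Work backward from the goal:
  through step 3 (load(p2,t1,portB)): drop {in(p2,t1)}, keep {pkg_at(p5,portB)}, require {pkg_at(p2,portB), truck_at(t1,portB)}
    → {pkg_at(p2,portB), pkg_at(p5,portB), truck_at(t1,portB)}
  through step 2 (unload(p5,t1,portB)): drop {pkg_at(p5,portB)}, keep {pkg_at(p2,portB), truck_at(t1,portB)}, require {in(p5,t1), truck_at(t1,portB)}
    → {in(p5,t1), pkg_at(p2,portB), truck_at(t1,portB)}
  through step 1 (unload(p2,t1,portB)): drop {pkg_at(p2,portB)}, keep {in(p5,t1), truck_at(t1,portB)}, require {in(p2,t1), truck_at(t1,portB)}
    → {in(p2,t1), in(p5,t1), truck_at(t1,portB)}

== RESULT ==
["in(p2,t1)", "in(p5,t1)", "truck_at(t1,portB)"]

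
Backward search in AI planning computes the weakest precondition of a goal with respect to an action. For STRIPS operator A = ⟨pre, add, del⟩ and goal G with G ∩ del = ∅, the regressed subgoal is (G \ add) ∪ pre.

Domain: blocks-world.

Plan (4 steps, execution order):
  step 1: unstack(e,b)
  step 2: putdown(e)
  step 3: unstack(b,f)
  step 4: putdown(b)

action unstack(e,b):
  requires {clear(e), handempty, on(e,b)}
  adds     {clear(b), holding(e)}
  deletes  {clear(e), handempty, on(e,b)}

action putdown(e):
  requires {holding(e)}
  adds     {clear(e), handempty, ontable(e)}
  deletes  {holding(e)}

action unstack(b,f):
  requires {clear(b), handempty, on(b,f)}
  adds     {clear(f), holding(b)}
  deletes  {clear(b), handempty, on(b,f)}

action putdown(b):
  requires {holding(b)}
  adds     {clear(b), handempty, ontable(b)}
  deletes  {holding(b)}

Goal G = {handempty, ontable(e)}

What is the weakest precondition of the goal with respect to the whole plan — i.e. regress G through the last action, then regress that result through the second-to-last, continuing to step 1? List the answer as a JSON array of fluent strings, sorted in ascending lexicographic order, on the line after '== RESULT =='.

Work backward from the goal:
  through step 4 (putdown(b)): drop {handempty}, keep {ontable(e)}, require {holding(b)}
    → {holding(b), ontable(e)}
  through step 3 (unstack(b,f)): drop {holding(b)}, keep {ontable(e)}, require {clear(b), handempty, on(b,f)}
    → {clear(b), handempty, on(b,f), ontable(e)}
  through step 2 (putdown(e)): drop {handempty, ontable(e)}, keep {clear(b), on(b,f)}, require {holding(e)}
    → {clear(b), holding(e), on(b,f)}
  through step 1 (unstack(e,b)): drop {clear(b), holding(e)}, keep {on(b,f)}, require {clear(e), handempty, on(e,b)}
    → {clear(e), handempty, on(b,f), on(e,b)}

== RESULT ==
["clear(e)", "handempty", "on(b,f)", "on(e,b)"]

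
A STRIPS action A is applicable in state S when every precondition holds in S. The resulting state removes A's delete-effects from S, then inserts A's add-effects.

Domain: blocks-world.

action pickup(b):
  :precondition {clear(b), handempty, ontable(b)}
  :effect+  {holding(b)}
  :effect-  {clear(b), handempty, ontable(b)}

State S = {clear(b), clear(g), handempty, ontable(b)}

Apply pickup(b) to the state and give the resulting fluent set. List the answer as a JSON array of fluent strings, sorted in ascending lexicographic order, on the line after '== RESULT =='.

Progress:
  pre ⊆ S: {clear(b), handempty, ontable(b)} ⊆ S  — applicable
  S \ del = {clear(g)}
  ∪ add   = {clear(g), holding(b)}

== RESULT ==
["clear(g)", "holding(b)"]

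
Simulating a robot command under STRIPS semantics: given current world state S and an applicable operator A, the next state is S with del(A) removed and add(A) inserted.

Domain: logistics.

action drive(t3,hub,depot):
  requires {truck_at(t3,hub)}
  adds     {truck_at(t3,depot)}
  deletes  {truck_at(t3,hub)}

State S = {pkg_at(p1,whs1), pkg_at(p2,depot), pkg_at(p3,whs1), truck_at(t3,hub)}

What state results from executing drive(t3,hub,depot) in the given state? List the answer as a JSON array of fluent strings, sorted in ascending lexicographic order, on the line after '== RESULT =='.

Compute (S \ del) ∪ add:
  pre ⊆ S: {truck_at(t3,hub)} ⊆ S  — applicable
  S \ del = {pkg_at(p1,whs1), pkg_at(p2,depot), pkg_at(p3,whs1)}
  ∪ add   = {pkg_at(p1,whs1), pkg_at(p2,depot), pkg_at(p3,whs1), truck_at(t3,depot)}

== RESULT ==
["pkg_at(p1,whs1)", "pkg_at(p2,depot)", "pkg_at(p3,whs1)", "truck_at(t3,depot)"]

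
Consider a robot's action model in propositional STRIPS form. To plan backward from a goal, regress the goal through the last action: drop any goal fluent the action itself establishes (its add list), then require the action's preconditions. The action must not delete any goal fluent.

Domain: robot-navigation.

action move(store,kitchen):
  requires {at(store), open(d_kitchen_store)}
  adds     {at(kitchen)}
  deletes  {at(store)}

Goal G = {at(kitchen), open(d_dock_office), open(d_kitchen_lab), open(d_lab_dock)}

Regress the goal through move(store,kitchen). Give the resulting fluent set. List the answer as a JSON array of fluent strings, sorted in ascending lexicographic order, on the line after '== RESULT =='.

Compute (G \ add) ∪ pre:
  G ∩ del = {}  (empty — regression defined)
  G \ add = {at(kitchen), open(d_dock_office), open(d_kitchen_lab), open(d_lab_dock)} \ {at(kitchen)} = {open(d_dock_office), open(d_kitchen_lab), open(d_lab_dock)}
  ∪ pre   = {open(d_dock_office), open(d_kitchen_lab), open(d_lab_dock)} ∪ {at(store), open(d_kitchen_store)}
          = {at(store), open(d_dock_office), open(d_kitchen_lab), open(d_kitchen_store), open(d_lab_dock)}

== RESULT ==
["at(store)", "open(d_dock_office)", "open(d_kitchen_lab)", "open(d_kitchen_store)", "open(d_lab_dock)"]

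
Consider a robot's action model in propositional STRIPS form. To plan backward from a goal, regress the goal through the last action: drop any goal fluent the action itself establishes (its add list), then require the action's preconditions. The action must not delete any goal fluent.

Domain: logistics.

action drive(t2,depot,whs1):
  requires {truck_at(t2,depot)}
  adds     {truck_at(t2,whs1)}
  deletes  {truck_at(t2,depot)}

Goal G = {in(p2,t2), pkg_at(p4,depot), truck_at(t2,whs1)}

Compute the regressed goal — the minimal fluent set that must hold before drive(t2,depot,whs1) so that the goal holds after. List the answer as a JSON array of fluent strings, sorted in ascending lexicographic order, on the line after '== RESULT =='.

Regress:
  G ∩ del = {}  (empty — regression defined)
  G \ add = {in(p2,t2), pkg_at(p4,depot), truck_at(t2,whs1)} \ {truck_at(t2,whs1)} = {in(p2,t2), pkg_at(p4,depot)}
  ∪ pre   = {in(p2,t2), pkg_at(p4,depot)} ∪ {truck_at(t2,depot)}
          = {in(p2,t2), pkg_at(p4,depot), truck_at(t2,depot)}

== RESULT ==
["in(p2,t2)", "pkg_at(p4,depot)", "truck_at(t2,depot)"]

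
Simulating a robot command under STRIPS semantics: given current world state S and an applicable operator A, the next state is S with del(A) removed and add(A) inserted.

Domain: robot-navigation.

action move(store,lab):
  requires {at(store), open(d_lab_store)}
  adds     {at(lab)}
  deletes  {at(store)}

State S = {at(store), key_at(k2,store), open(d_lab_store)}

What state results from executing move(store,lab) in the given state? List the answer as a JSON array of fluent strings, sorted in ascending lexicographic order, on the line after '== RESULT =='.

Compute (S \ del) ∪ add:
  pre ⊆ S: {at(store), open(d_lab_store)} ⊆ S  — applicable
  S \ del = {key_at(k2,store), open(d_lab_store)}
  ∪ add   = {at(lab), key_at(k2,store), open(d_lab_store)}

== RESULT ==
["at(lab)", "key_at(k2,store)", "open(d_lab_store)"]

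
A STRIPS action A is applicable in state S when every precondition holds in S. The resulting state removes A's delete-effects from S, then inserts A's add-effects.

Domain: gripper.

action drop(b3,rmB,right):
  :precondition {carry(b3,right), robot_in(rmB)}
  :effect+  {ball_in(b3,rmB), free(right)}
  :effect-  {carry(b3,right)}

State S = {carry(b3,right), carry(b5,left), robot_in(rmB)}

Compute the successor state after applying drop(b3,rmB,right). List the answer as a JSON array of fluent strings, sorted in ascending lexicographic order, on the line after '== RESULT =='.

Progress:
  pre ⊆ S: {carry(b3,right), robot_in(rmB)} ⊆ S  — applicable
  S \ del = {carry(b5,left), robot_in(rmB)}
  ∪ add   = {ball_in(b3,rmB), carry(b5,left), free(right), robot_in(rmB)}

== RESULT ==
["ball_in(b3,rmB)", "carry(b5,left)", "free(right)", "robot_in(rmB)"]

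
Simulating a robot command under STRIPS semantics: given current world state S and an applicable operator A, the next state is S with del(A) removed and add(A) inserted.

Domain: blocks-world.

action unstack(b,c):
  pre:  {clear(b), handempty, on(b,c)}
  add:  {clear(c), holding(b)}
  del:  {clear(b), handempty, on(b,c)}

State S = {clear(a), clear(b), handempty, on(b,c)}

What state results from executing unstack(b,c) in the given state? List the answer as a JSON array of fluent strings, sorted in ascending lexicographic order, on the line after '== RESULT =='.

Compute (S \ del) ∪ add:
  pre ⊆ S: {clear(b), handempty, on(b,c)} ⊆ S  — applicable
  S \ del = {clear(a)}
  ∪ add   = {clear(a), clear(c), holding(b)}

== RESULT ==
["clear(a)", "clear(c)", "holding(b)"]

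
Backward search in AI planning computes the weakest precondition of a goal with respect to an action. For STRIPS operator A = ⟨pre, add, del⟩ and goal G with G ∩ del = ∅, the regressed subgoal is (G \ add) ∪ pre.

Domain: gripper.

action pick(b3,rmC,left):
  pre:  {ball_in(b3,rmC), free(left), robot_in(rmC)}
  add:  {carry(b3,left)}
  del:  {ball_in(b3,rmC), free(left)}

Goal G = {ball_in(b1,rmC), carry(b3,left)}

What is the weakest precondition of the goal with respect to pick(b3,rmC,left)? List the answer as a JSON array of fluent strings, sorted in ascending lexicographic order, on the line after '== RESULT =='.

Regress:
  G ∩ del = {}  (empty — regression defined)
  G \ add = {ball_in(b1,rmC), carry(b3,left)} \ {carry(b3,left)} = {ball_in(b1,rmC)}
  ∪ pre   = {ball_in(b1,rmC)} ∪ {ball_in(b3,rmC), free(left), robot_in(rmC)}
          = {ball_in(b1,rmC), ball_in(b3,rmC), free(left), robot_in(rmC)}

== RESULT ==
["ball_in(b1,rmC)", "ball_in(b3,rmC)", "free(left)", "robot_in(rmC)"]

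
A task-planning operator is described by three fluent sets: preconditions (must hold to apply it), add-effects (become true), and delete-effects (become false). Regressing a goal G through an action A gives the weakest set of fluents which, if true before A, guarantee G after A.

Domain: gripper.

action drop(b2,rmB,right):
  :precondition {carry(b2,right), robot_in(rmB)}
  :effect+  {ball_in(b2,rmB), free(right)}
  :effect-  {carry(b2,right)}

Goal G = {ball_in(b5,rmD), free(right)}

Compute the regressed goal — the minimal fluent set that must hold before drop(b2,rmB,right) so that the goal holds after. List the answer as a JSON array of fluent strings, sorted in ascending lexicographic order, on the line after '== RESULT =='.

Regress:
  G ∩ del = {}  (empty — regression defined)
  G \ add = {ball_in(b5,rmD), free(right)} \ {ball_in(b2,rmB), free(right)} = {ball_in(b5,rmD)}
  ∪ pre   = {ball_in(b5,rmD)} ∪ {carry(b2,right), robot_in(rmB)}
          = {ball_in(b5,rmD), carry(b2,right), robot_in(rmB)}

== RESULT ==
["ball_in(b5,rmD)", "carry(b2,right)", "robot_in(rmB)"]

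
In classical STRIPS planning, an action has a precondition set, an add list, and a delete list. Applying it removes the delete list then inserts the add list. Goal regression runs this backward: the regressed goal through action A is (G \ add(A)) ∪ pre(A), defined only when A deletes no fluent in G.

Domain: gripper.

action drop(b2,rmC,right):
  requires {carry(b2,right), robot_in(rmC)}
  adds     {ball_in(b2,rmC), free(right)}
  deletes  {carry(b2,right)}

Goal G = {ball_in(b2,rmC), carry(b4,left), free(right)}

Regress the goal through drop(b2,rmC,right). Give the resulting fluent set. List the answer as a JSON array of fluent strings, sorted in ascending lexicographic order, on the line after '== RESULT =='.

Regress:
  G ∩ del = {}  (empty — regression defined)
  G \ add = {ball_in(b2,rmC), carry(b4,left), free(right)} \ {ball_in(b2,rmC), free(right)} = {carry(b4,left)}
  ∪ pre   = {carry(b4,left)} ∪ {carry(b2,right), robot_in(rmC)}
          = {carry(b2,right), carry(b4,left), robot_in(rmC)}

== RESULT ==
["carry(b2,right)", "carry(b4,left)", "robot_in(rmC)"]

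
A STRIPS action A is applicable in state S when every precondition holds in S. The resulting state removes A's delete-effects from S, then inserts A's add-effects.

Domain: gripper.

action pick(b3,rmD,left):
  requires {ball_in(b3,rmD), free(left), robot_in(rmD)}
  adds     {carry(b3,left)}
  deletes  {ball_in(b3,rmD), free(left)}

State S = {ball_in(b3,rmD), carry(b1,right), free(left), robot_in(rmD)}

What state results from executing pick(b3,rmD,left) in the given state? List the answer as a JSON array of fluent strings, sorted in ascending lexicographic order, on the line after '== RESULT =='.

Progress:
  pre ⊆ S: {ball_in(b3,rmD), free(left), robot_in(rmD)} ⊆ S  — applicable
  S \ del = {carry(b1,right), robot_in(rmD)}
  ∪ add   = {carry(b1,right), carry(b3,left), robot_in(rmD)}

== RESULT ==
["carry(b1,right)", "carry(b3,left)", "robot_in(rmD)"]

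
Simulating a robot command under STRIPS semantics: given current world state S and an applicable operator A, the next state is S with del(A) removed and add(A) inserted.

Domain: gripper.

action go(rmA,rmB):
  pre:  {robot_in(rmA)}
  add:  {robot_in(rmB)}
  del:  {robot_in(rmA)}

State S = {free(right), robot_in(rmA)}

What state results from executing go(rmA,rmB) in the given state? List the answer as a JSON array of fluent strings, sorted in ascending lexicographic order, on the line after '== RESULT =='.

Compute (S \ del) ∪ add:
  pre ⊆ S: {robot_in(rmA)} ⊆ S  — applicable
  S \ del = {free(right)}
  ∪ add   = {free(right), robot_in(rmB)}

== RESULT ==
["free(right)", "robot_in(rmB)"]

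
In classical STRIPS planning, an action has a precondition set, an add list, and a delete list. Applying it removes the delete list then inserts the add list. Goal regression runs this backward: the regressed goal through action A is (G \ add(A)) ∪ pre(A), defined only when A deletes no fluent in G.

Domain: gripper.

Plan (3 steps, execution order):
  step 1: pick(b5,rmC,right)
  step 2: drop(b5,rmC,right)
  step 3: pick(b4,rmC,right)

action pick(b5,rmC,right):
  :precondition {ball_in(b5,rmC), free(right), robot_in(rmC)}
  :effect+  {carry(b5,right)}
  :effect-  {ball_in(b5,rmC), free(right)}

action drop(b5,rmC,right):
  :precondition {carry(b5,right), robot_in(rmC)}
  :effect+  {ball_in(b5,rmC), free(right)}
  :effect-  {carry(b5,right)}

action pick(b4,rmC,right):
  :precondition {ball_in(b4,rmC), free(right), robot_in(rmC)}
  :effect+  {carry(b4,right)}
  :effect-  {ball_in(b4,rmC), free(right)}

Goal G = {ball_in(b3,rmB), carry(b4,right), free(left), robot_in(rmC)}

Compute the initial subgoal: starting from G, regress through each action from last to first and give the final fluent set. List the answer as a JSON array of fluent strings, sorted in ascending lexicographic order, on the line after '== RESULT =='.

Work backward from the goal:
  through step 3 (pick(b4,rmC,right)): drop {carry(b4,right)}, keep {ball_in(b3,rmB), free(left), robot_in(rmC)}, require {ball_in(b4,rmC), free(right), robot_in(rmC)}
    → {ball_in(b3,rmB), ball_in(b4,rmC), free(left), free(right), robot_in(rmC)}
  through step 2 (drop(b5,rmC,right)): drop {free(right)}, keep {ball_in(b3,rmB), ball_in(b4,rmC), free(left), robot_in(rmC)}, require {carry(b5,right), robot_in(rmC)}
    → {ball_in(b3,rmB), ball_in(b4,rmC), carry(b5,right), free(left), robot_in(rmC)}
  through step 1 (pick(b5,rmC,right)): drop {carry(b5,right)}, keep {ball_in(b3,rmB), ball_in(b4,rmC), free(left), robot_in(rmC)}, require {ball_in(b5,rmC), free(right), robot_in(rmC)}
    → {ball_in(b3,rmB), ball_in(b4,rmC), ball_in(b5,rmC), free(left), free(right), robot_in(rmC)}

== RESULT ==
["ball_in(b3,rmB)", "ball_in(b4,rmC)", "ball_in(b5,rmC)", "free(left)", "free(right)", "robot_in(rmC)"]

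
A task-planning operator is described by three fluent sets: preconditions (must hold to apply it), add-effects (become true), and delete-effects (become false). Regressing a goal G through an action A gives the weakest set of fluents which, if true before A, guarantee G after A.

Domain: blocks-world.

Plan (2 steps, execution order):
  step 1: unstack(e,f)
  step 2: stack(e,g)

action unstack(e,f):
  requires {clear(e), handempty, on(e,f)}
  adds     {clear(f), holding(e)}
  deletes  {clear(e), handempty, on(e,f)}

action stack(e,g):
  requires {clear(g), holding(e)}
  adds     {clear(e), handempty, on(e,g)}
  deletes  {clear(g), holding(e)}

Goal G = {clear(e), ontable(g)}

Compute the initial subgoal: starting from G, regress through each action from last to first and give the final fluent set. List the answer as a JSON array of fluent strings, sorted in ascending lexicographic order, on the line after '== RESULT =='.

Work backward from the goal:
  through step 2 (stack(e,g)): drop {clear(e)}, keep {ontable(g)}, require {clear(g), holding(e)}
    → {clear(g), holding(e), ontable(g)}
  through step 1 (unstack(e,f)): drop {holding(e)}, keep {clear(g), ontable(g)}, require {clear(e), handempty, on(e,f)}
    → {clear(e), clear(g), handempty, on(e,f), ontable(g)}

== RESULT ==
["clear(e)", "clear(g)", "handempty", "on(e,f)", "ontable(g)"]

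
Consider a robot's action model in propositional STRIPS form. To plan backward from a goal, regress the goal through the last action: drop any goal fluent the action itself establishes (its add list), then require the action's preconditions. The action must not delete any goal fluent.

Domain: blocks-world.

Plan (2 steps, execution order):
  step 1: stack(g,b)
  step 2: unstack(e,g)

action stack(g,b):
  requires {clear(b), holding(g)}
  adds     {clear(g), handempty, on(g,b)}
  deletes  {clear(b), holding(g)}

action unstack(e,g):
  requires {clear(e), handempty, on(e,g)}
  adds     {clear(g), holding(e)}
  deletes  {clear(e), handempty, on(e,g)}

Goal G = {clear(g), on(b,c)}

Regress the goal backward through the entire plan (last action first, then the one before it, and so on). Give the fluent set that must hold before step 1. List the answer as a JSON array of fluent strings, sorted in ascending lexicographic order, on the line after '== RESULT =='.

Work backward from the goal:
  through step 2 (unstack(e,g)): drop {clear(g)}, keep {on(b,c)}, require {clear(e), handempty, on(e,g)}
    → {clear(e), handempty, on(b,c), on(e,g)}
  through step 1 (stack(g,b)): drop {handempty}, keep {clear(e), on(b,c), on(e,g)}, require {clear(b), holding(g)}
    → {clear(b), clear(e), holding(g), on(b,c), on(e,g)}

== RESULT ==
["clear(b)", "clear(e)", "holding(g)", "on(b,c)", "on(e,g)"]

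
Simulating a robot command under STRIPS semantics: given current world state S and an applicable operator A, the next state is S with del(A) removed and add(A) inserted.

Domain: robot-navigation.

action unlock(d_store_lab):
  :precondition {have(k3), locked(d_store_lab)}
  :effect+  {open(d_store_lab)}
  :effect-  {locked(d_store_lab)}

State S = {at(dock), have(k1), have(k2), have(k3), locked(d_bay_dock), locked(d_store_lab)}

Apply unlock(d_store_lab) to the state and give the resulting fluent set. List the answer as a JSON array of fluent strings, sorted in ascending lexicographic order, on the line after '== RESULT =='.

Compute (S \ del) ∪ add:
  pre ⊆ S: {have(k3), locked(d_store_lab)} ⊆ S  — applicable
  S \ del = {at(dock), have(k1), have(k2), have(k3), locked(d_bay_dock)}
  ∪ add   = {at(dock), have(k1), have(k2), have(k3), locked(d_bay_dock), open(d_store_lab)}

== RESULT ==
["at(dock)", "have(k1)", "have(k2)", "have(k3)", "locked(d_bay_dock)", "open(d_store_lab)"]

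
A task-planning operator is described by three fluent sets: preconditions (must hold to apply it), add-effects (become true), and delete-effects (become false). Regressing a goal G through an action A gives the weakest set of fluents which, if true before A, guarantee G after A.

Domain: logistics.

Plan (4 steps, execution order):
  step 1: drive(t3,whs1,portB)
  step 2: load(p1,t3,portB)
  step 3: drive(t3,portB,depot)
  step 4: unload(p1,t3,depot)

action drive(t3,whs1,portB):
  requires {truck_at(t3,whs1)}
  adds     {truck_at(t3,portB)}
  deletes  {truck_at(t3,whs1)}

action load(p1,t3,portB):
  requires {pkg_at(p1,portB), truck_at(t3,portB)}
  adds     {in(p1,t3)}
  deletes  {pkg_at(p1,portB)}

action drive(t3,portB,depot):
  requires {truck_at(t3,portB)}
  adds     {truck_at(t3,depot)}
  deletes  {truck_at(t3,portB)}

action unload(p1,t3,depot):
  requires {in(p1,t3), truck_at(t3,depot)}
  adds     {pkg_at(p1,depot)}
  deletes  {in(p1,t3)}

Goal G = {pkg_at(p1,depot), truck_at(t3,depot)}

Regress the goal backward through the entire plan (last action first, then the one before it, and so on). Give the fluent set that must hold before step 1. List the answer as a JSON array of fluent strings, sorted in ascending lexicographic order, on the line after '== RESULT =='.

Regress step by step:
  through step 4 (unload(p1,t3,depot)): drop {pkg_at(p1,depot)}, keep {truck_at(t3,depot)}, require {in(p1,t3), truck_at(t3,depot)}
    → {in(p1,t3), truck_at(t3,depot)}
  through step 3 (drive(t3,portB,depot)): drop {truck_at(t3,depot)}, keep {in(p1,t3)}, require {truck_at(t3,portB)}
    → {in(p1,t3), truck_at(t3,portB)}
  through step 2 (load(p1,t3,portB)): drop {in(p1,t3)}, keep {truck_at(t3,portB)}, require {pkg_at(p1,portB), truck_at(t3,portB)}
    → {pkg_at(p1,portB), truck_at(t3,portB)}
  through step 1 (drive(t3,whs1,portB)): drop {truck_at(t3,portB)}, keep {pkg_at(p1,portB)}, require {truck_at(t3,whs1)}
    → {pkg_at(p1,portB), truck_at(t3,whs1)}

== RESULT ==
["pkg_at(p1,portB)", "truck_at(t3,whs1)"]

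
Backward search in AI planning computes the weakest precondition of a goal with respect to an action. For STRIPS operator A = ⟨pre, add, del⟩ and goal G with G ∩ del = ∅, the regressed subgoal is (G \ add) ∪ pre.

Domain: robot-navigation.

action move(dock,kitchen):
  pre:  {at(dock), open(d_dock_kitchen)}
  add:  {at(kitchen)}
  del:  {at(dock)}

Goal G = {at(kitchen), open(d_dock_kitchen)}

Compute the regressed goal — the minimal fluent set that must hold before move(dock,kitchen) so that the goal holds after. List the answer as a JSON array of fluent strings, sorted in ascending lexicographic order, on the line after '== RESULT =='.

Compute (G \ add) ∪ pre:
  G ∩ del = {}  (empty — regression defined)
  G \ add = {at(kitchen), open(d_dock_kitchen)} \ {at(kitchen)} = {open(d_dock_kitchen)}
  ∪ pre   = {open(d_dock_kitchen)} ∪ {at(dock), open(d_dock_kitchen)}
          = {at(dock), open(d_dock_kitchen)}

== RESULT ==
["at(dock)", "open(d_dock_kitchen)"]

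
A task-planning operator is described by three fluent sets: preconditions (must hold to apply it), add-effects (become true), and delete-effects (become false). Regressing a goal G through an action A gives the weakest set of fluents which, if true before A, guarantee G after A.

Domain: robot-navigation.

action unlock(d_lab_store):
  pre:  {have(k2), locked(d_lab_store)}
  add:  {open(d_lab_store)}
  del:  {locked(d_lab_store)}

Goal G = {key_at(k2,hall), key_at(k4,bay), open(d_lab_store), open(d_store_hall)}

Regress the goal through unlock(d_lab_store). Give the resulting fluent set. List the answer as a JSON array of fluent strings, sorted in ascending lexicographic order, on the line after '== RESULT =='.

Regress:
  G ∩ del = {}  (empty — regression defined)
  G \ add = {key_at(k2,hall), key_at(k4,bay), open(d_lab_store), open(d_store_hall)} \ {open(d_lab_store)} = {key_at(k2,hall), key_at(k4,bay), open(d_store_hall)}
  ∪ pre   = {key_at(k2,hall), key_at(k4,bay), open(d_store_hall)} ∪ {have(k2), locked(d_lab_store)}
          = {have(k2), key_at(k2,hall), key_at(k4,bay), locked(d_lab_store), open(d_store_hall)}

== RESULT ==
["have(k2)", "key_at(k2,hall)", "key_at(k4,bay)", "locked(d_lab_store)", "open(d_store_hall)"]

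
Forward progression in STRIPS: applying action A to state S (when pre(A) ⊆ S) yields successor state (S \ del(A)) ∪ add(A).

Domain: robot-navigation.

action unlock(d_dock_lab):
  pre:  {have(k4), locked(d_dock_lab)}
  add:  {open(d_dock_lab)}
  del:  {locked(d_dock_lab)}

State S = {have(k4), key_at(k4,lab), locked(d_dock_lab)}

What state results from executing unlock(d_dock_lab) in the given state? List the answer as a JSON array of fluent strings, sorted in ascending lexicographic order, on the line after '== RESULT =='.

Progress:
  pre ⊆ S: {have(k4), locked(d_dock_lab)} ⊆ S  — applicable
  S \ del = {have(k4), key_at(k4,lab)}
  ∪ add   = {have(k4), key_at(k4,lab), open(d_dock_lab)}

== RESULT ==
["have(k4)", "key_at(k4,lab)", "open(d_dock_lab)"]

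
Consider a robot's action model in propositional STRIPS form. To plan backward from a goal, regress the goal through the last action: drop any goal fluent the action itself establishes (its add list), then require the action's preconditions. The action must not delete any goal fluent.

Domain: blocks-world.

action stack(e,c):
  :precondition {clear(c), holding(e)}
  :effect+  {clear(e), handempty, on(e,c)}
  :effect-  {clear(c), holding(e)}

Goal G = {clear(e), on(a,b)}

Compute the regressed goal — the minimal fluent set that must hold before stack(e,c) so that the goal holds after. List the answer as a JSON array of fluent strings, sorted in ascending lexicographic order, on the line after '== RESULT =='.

Regress:
  G ∩ del = {}  (empty — regression defined)
  G \ add = {clear(e), on(a,b)} \ {clear(e), handempty, on(e,c)} = {on(a,b)}
  ∪ pre   = {on(a,b)} ∪ {clear(c), holding(e)}
          = {clear(c), holding(e), on(a,b)}

== RESULT ==
["clear(c)", "holding(e)", "on(a,b)"]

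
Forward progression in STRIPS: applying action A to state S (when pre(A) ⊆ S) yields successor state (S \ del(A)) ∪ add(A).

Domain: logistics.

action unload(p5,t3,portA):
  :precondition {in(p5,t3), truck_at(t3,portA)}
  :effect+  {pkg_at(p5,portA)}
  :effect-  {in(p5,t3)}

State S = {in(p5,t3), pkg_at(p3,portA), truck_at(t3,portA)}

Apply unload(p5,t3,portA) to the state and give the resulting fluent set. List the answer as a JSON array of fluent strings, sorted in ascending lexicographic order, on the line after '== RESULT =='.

Progress:
  pre ⊆ S: {in(p5,t3), truck_at(t3,portA)} ⊆ S  — applicable
  S \ del = {pkg_at(p3,portA), truck_at(t3,portA)}
  ∪ add   = {pkg_at(p3,portA), pkg_at(p5,portA), truck_at(t3,portA)}

== RESULT ==
["pkg_at(p3,portA)", "pkg_at(p5,portA)", "truck_at(t3,portA)"]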